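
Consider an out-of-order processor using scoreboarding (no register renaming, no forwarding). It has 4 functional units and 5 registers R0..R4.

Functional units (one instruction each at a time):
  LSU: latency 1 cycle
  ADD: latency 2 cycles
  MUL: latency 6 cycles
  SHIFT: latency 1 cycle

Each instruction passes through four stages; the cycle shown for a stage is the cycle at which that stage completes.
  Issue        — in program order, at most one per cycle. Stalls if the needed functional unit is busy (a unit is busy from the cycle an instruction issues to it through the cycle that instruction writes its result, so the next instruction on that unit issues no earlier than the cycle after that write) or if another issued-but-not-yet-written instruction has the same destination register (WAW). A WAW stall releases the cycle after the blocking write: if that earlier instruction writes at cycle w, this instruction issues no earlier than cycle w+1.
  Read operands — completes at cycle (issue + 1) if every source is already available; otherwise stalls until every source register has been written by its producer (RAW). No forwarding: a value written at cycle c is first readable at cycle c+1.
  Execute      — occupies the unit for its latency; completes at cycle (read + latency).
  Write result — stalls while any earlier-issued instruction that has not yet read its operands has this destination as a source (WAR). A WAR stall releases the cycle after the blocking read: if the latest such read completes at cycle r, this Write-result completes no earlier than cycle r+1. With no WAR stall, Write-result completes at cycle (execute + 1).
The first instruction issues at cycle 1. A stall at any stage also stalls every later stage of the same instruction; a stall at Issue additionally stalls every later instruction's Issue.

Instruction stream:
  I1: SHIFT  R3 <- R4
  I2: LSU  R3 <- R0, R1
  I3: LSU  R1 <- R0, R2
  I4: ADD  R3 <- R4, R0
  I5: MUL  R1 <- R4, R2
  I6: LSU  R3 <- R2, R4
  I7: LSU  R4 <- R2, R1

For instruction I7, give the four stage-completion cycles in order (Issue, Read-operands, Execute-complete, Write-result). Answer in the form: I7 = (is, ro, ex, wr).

c1: I1 dispatched to SHIFT
c2: I1 operands ready
c3: I1 complete
c4: R3←I1
c5: I2 dispatched to LSU
c6: I2 operands ready
c7: I2 complete
c8: R3←I2
c9: I3 dispatched to LSU
c10: I3 operands ready; I4 dispatched to ADD
c11: I3 complete; I4 operands ready
c12: R1←I3
c13: I4 complete; I5 dispatched to MUL
c14: R3←I4; I5 operands ready
c15: I6 dispatched to LSU
c16: I6 operands ready
c17: I6 complete
c18: R3←I6
c19: I7 dispatched to LSU
c20: I5 complete
c21: R1←I5
c22: I7 operands ready
c23: I7 complete
c24: R4←I7

I7 = (19, 22, 23, 24)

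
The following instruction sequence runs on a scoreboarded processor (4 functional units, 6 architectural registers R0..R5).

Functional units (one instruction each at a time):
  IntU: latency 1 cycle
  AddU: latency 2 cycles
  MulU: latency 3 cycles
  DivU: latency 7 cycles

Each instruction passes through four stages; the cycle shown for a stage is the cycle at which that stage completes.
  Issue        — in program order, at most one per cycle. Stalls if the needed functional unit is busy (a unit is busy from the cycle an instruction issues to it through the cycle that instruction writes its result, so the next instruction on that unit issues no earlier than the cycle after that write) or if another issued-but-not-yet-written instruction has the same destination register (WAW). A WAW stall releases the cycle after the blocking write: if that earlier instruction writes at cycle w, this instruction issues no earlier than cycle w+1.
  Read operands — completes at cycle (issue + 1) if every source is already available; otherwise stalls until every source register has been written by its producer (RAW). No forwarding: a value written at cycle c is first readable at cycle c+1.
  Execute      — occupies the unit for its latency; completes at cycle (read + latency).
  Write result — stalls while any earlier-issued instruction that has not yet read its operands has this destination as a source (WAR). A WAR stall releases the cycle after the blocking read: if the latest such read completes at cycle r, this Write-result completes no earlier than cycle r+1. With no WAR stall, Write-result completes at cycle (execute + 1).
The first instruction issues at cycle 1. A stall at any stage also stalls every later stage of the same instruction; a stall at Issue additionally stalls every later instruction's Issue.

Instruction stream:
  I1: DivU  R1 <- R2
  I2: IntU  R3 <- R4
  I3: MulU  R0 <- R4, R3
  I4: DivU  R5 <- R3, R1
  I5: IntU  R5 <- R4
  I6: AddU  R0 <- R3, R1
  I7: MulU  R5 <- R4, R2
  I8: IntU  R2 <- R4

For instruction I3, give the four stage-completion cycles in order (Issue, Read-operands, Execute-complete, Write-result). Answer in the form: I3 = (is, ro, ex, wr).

I1: IS=1 RO=2 EX=9 WR=10
I2: IS=2 RO=3 EX=4 WR=5
I3: IS=3 RO=6 EX=9 WR=10  [RAW R3: wait I2 write@5]
I4: IS=11 RO=12 EX=19 WR=20  [struct: DivU busy until I1 writes@10]
I5: IS=21 RO=22 EX=23 WR=24  [WAW R5: wait I4 write@20]
I6: IS=22 RO=23 EX=25 WR=26
I7: IS=25 RO=26 EX=29 WR=30  [WAW R5: wait I5 write@24]
I8: IS=26 RO=27 EX=28 WR=29

I3 = (3, 6, 9, 10)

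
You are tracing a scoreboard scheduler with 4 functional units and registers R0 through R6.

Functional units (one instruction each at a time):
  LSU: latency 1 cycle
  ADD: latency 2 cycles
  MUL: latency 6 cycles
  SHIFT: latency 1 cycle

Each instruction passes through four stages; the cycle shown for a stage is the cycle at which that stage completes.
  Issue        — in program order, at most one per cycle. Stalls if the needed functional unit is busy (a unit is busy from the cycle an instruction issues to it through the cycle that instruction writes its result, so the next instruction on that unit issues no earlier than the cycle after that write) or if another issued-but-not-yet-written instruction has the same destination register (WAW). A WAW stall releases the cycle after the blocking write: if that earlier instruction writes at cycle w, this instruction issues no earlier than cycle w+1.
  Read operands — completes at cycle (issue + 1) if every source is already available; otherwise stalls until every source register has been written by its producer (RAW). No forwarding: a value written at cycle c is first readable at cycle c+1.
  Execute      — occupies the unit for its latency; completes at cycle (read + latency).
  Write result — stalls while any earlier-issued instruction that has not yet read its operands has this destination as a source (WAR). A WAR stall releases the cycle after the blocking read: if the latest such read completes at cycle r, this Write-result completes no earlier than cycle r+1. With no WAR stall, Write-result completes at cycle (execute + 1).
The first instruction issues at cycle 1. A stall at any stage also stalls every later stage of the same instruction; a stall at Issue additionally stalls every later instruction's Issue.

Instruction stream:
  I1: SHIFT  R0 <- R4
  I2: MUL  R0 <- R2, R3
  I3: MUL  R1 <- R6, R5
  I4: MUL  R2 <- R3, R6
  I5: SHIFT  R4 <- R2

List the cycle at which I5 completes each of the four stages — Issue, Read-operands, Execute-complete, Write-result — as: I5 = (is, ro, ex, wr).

I5 = (24, 32, 33, 34)

[1] issue I1 (SHIFT)
[2] I1 read-ops
[3] I1 finished on SHIFT
[4] I1→R0
[5] issue I2 (MUL)
[6] I2 read-ops
[12] I2 finished on MUL
[13] I2→R0
[14] issue I3 (MUL)
[15] I3 read-ops
[21] I3 finished on MUL
[22] I3→R1
[23] issue I4 (MUL)
[24] I4 read-ops; issue I5 (SHIFT)
[30] I4 finished on MUL
[31] I4→R2
[32] I5 read-ops
[33] I5 finished on SHIFT
[34] I5→R4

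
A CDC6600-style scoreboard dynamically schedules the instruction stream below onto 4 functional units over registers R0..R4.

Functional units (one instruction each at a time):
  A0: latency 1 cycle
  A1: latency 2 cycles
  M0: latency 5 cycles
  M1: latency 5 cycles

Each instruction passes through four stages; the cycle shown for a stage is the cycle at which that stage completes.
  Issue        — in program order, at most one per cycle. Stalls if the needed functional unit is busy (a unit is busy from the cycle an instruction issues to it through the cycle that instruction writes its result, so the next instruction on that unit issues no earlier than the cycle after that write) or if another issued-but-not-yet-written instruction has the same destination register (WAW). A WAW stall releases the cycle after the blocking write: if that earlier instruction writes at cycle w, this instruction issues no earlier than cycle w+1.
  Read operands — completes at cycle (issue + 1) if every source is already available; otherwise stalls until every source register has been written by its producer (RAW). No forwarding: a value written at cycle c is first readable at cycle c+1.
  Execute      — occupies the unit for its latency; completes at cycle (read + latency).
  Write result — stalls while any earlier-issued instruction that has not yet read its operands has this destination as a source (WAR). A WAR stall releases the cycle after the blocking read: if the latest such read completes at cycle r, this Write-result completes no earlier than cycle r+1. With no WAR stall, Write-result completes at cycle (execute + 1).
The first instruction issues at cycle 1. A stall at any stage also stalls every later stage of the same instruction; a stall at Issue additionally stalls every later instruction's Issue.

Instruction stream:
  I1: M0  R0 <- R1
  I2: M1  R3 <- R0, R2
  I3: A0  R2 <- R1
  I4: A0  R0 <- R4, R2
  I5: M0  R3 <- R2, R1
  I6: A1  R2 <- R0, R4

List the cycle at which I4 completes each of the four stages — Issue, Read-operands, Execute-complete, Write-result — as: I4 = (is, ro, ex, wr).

cycle 1: I1→M0
cycle 2: I1 RO, I2→M1
cycle 3: I3→A0
cycle 4: I3 RO
cycle 5: I3 EX
cycle 7: I1 EX
cycle 8: I1 WR R0
cycle 9: I2 RO
cycle 10: I3 WR R2
cycle 11: I4→A0
cycle 12: I4 RO
cycle 13: I4 EX
cycle 14: I2 EX, I4 WR R0
cycle 15: I2 WR R3
cycle 16: I5→M0
cycle 17: I5 RO, I6→A1
cycle 18: I6 RO
cycle 20: I6 EX
cycle 21: I6 WR R2
cycle 22: I5 EX
cycle 23: I5 WR R3

I4 = (11, 12, 13, 14)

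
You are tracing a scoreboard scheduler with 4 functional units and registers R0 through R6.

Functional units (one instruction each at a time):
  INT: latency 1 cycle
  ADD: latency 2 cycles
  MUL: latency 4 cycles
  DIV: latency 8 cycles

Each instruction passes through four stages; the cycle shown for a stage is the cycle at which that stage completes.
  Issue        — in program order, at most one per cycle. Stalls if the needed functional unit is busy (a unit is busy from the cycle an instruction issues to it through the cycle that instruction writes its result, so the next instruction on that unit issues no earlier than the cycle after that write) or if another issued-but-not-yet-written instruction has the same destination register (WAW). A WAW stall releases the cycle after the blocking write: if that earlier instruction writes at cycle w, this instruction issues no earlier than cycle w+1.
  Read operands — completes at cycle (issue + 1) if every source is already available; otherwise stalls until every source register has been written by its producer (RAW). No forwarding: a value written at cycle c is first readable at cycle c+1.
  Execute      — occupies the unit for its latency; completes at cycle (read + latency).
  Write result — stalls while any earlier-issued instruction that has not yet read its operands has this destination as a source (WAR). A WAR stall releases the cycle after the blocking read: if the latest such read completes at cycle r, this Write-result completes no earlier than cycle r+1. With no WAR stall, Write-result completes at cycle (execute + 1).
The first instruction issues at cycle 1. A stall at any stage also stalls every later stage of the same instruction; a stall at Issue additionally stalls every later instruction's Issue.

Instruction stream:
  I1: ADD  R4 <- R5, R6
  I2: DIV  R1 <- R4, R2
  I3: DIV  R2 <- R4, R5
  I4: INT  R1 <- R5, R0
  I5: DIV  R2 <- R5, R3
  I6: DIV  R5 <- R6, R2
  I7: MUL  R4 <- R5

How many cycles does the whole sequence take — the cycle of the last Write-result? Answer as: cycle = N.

I1 -> (1, 2, 4, 5)
I2 -> (2, 6, 14, 15)  // RAW R4: wait I1 write@5
I3 -> (16, 17, 25, 26)  // struct: DIV busy until I2 writes@15
I4 -> (17, 18, 19, 20)
I5 -> (27, 28, 36, 37)  // struct: DIV busy until I3 writes@26
I6 -> (38, 39, 47, 48)  // struct: DIV busy until I5 writes@37
I7 -> (39, 49, 53, 54)  // RAW R5: wait I6 write@48

cycle = 54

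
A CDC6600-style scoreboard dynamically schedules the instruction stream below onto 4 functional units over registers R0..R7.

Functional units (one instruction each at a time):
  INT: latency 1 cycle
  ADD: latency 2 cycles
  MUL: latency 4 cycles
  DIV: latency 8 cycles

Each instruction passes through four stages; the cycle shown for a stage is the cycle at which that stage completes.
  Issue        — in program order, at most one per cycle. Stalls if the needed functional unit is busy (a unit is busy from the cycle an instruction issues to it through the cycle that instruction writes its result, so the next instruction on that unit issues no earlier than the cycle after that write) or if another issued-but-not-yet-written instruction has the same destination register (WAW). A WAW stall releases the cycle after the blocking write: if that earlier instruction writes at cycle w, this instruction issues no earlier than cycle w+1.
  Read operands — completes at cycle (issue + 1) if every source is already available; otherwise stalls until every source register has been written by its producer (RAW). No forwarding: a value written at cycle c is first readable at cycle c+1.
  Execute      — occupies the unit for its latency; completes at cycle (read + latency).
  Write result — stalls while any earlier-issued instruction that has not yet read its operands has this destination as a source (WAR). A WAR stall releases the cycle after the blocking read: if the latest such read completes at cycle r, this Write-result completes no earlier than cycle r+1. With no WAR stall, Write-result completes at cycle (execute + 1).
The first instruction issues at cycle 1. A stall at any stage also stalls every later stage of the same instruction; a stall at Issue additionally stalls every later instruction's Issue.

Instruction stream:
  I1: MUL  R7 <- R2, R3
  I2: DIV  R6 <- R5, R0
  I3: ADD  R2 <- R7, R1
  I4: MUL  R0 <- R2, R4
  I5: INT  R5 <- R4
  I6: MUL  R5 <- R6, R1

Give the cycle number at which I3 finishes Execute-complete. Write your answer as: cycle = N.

[1] I1→MUL
[2] I1 RO | I2→DIV
[3] I2 RO | I3→ADD
[6] I1 EX
[7] I1 WR R7
[8] I3 RO | I4→MUL
[9] I5→INT
[10] I3 EX | I5 RO
[11] I2 EX | I3 WR R2 | I5 EX
[12] I2 WR R6 | I4 RO | I5 WR R5
[16] I4 EX
[17] I4 WR R0
[18] I6→MUL
[19] I6 RO
[23] I6 EX
[24] I6 WR R5

cycle = 10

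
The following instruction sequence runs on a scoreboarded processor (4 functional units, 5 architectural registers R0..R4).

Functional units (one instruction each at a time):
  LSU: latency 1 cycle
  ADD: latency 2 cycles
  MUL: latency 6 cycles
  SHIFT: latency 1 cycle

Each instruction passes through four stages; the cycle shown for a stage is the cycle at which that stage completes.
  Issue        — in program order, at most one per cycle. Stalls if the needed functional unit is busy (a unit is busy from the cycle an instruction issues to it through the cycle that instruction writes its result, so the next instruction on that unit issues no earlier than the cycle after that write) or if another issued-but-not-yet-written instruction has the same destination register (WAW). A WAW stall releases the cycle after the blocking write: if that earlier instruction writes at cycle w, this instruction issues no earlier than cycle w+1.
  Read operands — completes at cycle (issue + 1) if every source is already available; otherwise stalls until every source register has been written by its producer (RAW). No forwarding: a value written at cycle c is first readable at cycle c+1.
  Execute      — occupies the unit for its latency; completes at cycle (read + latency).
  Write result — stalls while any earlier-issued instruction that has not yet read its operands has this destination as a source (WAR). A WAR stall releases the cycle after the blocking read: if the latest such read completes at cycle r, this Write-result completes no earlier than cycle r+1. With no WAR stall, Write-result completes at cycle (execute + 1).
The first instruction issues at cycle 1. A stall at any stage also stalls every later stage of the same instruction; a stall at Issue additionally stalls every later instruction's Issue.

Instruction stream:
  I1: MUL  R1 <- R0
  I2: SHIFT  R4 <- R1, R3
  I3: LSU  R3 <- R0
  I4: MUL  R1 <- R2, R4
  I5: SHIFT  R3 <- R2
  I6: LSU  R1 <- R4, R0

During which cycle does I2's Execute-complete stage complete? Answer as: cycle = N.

1) issue 1, read 2, done 8, write 9
2) issue 2, read 10, done 11, write 12  <RAW R1: wait I1 write@9>
3) issue 3, read 4, done 5, write 11  <WAR R3: wait I2 read@10>
4) issue 10, read 13, done 19, write 20  <struct: MUL busy until I1 writes@9 / RAW R4: wait I2 write@12>
5) issue 13, read 14, done 15, write 16  <struct: SHIFT busy until I2 writes@12>
6) issue 21, read 22, done 23, write 24  <WAW R1: wait I4 write@20>

cycle = 11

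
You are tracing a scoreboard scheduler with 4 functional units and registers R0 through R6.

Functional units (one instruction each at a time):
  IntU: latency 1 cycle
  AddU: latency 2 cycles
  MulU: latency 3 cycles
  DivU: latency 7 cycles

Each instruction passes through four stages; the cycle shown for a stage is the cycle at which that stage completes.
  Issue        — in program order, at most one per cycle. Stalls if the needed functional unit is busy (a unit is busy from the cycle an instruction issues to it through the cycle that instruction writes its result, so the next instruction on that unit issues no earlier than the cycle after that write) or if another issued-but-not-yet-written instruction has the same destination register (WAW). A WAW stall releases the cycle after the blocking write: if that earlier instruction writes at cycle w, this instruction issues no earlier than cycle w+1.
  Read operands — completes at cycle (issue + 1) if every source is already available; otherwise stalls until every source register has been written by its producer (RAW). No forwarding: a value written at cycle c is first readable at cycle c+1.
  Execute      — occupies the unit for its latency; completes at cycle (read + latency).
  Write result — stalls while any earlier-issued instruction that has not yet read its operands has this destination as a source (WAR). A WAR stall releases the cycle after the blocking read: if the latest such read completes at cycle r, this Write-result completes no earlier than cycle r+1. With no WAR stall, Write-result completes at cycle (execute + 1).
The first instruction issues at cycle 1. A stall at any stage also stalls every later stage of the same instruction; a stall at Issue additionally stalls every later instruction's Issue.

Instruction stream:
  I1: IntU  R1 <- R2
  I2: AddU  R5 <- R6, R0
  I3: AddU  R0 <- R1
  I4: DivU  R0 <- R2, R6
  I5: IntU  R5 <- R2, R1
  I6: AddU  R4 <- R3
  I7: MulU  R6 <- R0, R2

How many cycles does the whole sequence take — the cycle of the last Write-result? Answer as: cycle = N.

cycle = 26

c1: I1 issues→IntU
c2: I1 reads; I2 issues→AddU
c3: I1 exec-done; I2 reads
c4: I1 writes R1
c5: I2 exec-done
c6: I2 writes R5
c7: I3 issues→AddU
c8: I3 reads
c10: I3 exec-done
c11: I3 writes R0
c12: I4 issues→DivU
c13: I4 reads; I5 issues→IntU
c14: I5 reads; I6 issues→AddU
c15: I5 exec-done; I6 reads; I7 issues→MulU
c16: I5 writes R5
c17: I6 exec-done
c18: I6 writes R4
c20: I4 exec-done
c21: I4 writes R0
c22: I7 reads
c25: I7 exec-done
c26: I7 writes R6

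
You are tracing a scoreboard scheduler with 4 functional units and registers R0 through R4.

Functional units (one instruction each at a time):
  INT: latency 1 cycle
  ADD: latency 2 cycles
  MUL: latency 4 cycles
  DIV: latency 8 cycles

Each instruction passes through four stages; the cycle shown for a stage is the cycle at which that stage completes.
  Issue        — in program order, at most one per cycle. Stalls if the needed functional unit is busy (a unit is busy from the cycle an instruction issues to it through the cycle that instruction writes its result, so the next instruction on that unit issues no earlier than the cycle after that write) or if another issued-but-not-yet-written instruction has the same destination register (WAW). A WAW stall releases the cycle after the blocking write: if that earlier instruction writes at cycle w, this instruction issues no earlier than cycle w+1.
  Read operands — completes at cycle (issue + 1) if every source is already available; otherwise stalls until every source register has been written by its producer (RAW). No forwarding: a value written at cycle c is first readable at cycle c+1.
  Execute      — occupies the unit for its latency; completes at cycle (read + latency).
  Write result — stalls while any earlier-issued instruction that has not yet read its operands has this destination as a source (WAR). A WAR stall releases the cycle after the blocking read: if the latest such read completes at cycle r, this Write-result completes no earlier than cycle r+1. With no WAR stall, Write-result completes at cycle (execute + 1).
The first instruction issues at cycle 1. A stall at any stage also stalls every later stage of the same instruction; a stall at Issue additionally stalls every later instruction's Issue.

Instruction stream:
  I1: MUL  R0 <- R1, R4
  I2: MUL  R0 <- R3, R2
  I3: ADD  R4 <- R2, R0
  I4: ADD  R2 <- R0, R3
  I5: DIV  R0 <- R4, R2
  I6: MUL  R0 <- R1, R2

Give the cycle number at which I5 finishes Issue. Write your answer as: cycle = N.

cycle = 20

I1: IS=1 RO=2 EX=6 WR=7
I2: IS=8 RO=9 EX=13 WR=14  [struct: MUL busy until I1 writes@7]
I3: IS=9 RO=15 EX=17 WR=18  [RAW R0: wait I2 write@14]
I4: IS=19 RO=20 EX=22 WR=23  [struct: ADD busy until I3 writes@18]
I5: IS=20 RO=24 EX=32 WR=33  [RAW R2: wait I4 write@23]
I6: IS=34 RO=35 EX=39 WR=40  [WAW R0: wait I5 write@33]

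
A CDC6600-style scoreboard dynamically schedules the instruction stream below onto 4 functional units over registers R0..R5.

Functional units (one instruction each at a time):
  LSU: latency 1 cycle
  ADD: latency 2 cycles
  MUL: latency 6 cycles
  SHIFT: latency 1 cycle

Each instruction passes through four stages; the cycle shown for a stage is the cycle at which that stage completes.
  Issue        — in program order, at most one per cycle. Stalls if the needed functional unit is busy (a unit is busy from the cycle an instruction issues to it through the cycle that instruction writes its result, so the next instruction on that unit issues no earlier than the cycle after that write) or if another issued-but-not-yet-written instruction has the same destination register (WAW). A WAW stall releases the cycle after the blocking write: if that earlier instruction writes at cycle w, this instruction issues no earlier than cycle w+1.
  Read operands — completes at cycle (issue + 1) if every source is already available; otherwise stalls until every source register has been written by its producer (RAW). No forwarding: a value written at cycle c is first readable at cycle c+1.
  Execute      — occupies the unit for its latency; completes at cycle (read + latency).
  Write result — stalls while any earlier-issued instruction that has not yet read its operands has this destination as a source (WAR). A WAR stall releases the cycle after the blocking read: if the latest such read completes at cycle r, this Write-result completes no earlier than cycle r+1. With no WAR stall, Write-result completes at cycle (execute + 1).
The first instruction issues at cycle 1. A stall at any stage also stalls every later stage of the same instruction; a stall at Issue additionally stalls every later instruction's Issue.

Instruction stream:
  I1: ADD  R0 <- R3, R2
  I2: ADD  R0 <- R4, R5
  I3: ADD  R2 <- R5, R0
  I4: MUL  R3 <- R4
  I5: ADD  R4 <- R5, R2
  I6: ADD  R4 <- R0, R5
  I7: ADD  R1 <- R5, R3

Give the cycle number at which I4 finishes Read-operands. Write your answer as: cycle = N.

cycle = 13

t=1  I1 issues→ADD
t=2  I1 reads
t=4  I1 exec-done
t=5  I1 writes R0
t=6  I2 issues→ADD
t=7  I2 reads
t=9  I2 exec-done
t=10  I2 writes R0
t=11  I3 issues→ADD
t=12  I3 reads | I4 issues→MUL
t=13  I4 reads
t=14  I3 exec-done
t=15  I3 writes R2
t=16  I5 issues→ADD
t=17  I5 reads
t=19  I4 exec-done | I5 exec-done
t=20  I4 writes R3 | I5 writes R4
t=21  I6 issues→ADD
t=22  I6 reads
t=24  I6 exec-done
t=25  I6 writes R4
t=26  I7 issues→ADD
t=27  I7 reads
t=29  I7 exec-done
t=30  I7 writes R1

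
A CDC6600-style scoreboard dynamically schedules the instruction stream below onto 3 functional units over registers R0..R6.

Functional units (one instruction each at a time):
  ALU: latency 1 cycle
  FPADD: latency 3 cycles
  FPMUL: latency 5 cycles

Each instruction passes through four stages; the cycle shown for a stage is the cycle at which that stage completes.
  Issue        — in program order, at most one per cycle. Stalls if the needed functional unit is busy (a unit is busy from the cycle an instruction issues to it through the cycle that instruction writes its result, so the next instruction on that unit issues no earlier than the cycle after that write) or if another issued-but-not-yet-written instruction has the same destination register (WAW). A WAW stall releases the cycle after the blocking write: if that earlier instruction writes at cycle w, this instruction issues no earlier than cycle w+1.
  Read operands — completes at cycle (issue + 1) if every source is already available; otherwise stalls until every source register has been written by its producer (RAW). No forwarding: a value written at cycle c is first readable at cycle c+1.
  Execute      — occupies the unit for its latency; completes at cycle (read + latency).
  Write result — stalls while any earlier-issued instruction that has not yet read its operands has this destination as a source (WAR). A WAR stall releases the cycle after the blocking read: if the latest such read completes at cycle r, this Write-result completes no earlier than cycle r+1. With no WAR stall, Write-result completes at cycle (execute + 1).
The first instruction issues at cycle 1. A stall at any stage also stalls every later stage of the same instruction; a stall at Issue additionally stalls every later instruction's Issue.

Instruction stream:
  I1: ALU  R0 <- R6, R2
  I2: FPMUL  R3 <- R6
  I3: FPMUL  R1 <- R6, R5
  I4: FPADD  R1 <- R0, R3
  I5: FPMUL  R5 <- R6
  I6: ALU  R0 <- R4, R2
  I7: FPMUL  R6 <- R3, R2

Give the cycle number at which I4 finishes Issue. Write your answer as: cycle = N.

cycle = 18

c1: I1→ALU
c2: I1 RO · I2→FPMUL
c3: I1 EX · I2 RO
c4: I1 WR R0
c8: I2 EX
c9: I2 WR R3
c10: I3→FPMUL
c11: I3 RO
c16: I3 EX
c17: I3 WR R1
c18: I4→FPADD
c19: I4 RO · I5→FPMUL
c20: I5 RO · I6→ALU
c21: I6 RO
c22: I4 EX · I6 EX
c23: I4 WR R1 · I6 WR R0
c25: I5 EX
c26: I5 WR R5
c27: I7→FPMUL
c28: I7 RO
c33: I7 EX
c34: I7 WR R6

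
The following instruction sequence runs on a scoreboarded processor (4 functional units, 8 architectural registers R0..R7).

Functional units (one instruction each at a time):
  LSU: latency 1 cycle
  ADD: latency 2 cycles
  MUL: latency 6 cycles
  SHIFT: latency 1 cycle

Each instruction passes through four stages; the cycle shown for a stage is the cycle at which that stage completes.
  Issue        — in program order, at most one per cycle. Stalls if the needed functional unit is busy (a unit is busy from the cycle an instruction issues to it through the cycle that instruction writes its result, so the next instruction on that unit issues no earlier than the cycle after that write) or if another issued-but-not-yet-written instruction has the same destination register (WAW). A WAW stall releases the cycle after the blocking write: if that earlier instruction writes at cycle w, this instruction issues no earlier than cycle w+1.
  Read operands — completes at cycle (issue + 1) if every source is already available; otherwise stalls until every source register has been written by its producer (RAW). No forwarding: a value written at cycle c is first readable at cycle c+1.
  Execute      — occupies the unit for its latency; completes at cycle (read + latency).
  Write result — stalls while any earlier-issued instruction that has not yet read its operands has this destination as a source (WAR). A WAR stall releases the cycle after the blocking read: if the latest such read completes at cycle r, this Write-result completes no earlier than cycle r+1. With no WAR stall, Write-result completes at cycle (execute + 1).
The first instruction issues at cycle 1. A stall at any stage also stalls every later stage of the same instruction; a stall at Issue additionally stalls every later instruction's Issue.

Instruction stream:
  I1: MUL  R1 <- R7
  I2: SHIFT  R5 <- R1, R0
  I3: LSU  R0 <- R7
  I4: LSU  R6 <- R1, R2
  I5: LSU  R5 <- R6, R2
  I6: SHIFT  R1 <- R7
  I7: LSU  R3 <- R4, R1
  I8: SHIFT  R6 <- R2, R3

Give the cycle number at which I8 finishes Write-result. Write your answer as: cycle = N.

c1: issue I1 (MUL)
c2: I1 read-ops, issue I2 (SHIFT)
c3: issue I3 (LSU)
c4: I3 read-ops
c5: I3 finished on LSU
c8: I1 finished on MUL
c9: I1→R1
c10: I2 read-ops
c11: I2 finished on SHIFT, I3→R0
c12: I2→R5, issue I4 (LSU)
c13: I4 read-ops
c14: I4 finished on LSU
c15: I4→R6
c16: issue I5 (LSU)
c17: I5 read-ops, issue I6 (SHIFT)
c18: I5 finished on LSU, I6 read-ops
c19: I5→R5, I6 finished on SHIFT
c20: I6→R1, issue I7 (LSU)
c21: I7 read-ops, issue I8 (SHIFT)
c22: I7 finished on LSU
c23: I7→R3
c24: I8 read-ops
c25: I8 finished on SHIFT
c26: I8→R6

cycle = 26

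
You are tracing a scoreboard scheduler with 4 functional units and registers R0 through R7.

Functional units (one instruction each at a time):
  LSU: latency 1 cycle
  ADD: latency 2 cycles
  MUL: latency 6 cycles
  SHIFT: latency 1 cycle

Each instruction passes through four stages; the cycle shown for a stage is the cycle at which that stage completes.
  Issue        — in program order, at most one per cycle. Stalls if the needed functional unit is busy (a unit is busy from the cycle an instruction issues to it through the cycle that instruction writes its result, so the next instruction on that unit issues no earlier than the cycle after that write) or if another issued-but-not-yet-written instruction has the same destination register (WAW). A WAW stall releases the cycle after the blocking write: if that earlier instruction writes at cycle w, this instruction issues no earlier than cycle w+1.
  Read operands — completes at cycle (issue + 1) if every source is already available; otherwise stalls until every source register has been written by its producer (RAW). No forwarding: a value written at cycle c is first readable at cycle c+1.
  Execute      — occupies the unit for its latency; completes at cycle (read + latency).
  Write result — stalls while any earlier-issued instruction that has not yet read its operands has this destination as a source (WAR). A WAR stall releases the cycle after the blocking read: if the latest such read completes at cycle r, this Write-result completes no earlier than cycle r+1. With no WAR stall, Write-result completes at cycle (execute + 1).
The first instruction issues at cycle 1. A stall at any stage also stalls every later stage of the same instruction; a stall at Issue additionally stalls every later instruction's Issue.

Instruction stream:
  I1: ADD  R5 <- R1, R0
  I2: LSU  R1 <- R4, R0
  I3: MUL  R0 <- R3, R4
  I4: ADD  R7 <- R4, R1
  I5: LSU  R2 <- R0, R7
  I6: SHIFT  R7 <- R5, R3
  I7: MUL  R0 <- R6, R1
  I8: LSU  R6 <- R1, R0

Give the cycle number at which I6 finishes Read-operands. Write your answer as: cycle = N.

cycle = 12

I1 -> (1, 2, 4, 5)
I2 -> (2, 3, 4, 5)
I3 -> (3, 4, 10, 11)
I4 -> (6, 7, 9, 10)  // struct: ADD busy until I1 writes@5
I5 -> (7, 12, 13, 14)  // RAW R0: wait I3 write@11
I6 -> (11, 12, 13, 14)  // WAW R7: wait I4 write@10
I7 -> (12, 13, 19, 20)
I8 -> (15, 21, 22, 23)  // struct: LSU busy until I5 writes@14, RAW R0: wait I7 write@20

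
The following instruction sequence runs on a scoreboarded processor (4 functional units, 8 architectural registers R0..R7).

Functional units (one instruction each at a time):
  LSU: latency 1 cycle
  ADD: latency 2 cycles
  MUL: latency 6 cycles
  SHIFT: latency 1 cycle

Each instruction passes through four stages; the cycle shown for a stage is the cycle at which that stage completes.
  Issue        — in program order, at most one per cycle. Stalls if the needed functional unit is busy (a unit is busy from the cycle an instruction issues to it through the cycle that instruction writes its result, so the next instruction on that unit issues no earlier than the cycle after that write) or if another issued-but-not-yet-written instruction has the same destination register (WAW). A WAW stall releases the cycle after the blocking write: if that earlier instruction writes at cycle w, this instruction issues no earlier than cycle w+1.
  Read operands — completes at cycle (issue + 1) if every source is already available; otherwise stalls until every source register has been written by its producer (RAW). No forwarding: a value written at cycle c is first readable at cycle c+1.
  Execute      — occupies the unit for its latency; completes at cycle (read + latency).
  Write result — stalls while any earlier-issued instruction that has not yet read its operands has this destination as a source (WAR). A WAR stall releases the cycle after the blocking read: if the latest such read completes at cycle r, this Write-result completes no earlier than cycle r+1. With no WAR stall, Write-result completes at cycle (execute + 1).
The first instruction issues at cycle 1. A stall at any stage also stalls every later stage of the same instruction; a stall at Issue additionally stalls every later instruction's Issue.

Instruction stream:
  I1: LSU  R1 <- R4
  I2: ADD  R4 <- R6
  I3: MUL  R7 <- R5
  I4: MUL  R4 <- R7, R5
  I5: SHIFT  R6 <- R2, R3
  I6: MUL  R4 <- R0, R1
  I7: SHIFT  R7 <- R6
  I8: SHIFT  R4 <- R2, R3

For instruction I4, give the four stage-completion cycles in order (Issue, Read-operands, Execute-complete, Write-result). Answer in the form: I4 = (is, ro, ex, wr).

I4 = (12, 13, 19, 20)

[1] I1→LSU
[2] I1 RO; I2→ADD
[3] I1 EX; I2 RO; I3→MUL
[4] I1 WR R1; I3 RO
[5] I2 EX
[6] I2 WR R4
[10] I3 EX
[11] I3 WR R7
[12] I4→MUL
[13] I4 RO; I5→SHIFT
[14] I5 RO
[15] I5 EX
[16] I5 WR R6
[19] I4 EX
[20] I4 WR R4
[21] I6→MUL
[22] I6 RO; I7→SHIFT
[23] I7 RO
[24] I7 EX
[25] I7 WR R7
[28] I6 EX
[29] I6 WR R4
[30] I8→SHIFT
[31] I8 RO
[32] I8 EX
[33] I8 WR R4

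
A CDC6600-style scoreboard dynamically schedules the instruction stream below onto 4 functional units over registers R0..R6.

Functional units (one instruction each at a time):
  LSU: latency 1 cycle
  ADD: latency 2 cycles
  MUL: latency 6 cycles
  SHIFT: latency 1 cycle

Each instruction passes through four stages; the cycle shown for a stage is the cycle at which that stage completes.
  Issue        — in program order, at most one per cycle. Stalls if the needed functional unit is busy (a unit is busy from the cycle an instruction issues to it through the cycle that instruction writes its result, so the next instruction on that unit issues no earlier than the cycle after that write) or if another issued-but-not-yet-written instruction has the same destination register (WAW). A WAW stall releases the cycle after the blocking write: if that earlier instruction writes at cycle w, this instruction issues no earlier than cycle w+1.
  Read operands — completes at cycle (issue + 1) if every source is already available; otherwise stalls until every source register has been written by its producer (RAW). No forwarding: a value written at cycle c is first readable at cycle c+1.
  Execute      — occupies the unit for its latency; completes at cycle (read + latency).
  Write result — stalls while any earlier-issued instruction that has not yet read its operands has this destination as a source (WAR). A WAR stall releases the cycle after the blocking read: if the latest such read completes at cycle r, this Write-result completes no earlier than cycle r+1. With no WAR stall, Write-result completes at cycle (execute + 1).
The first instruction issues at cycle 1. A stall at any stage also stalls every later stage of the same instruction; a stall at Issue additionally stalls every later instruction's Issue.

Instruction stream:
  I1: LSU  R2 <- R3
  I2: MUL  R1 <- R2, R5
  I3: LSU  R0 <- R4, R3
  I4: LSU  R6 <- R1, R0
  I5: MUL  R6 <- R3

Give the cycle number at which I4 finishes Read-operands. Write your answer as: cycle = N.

cycle 1: issue I1 (LSU)
cycle 2: I1 read-ops · issue I2 (MUL)
cycle 3: I1 finished on LSU
cycle 4: I1→R2
cycle 5: I2 read-ops · issue I3 (LSU)
cycle 6: I3 read-ops
cycle 7: I3 finished on LSU
cycle 8: I3→R0
cycle 9: issue I4 (LSU)
cycle 11: I2 finished on MUL
cycle 12: I2→R1
cycle 13: I4 read-ops
cycle 14: I4 finished on LSU
cycle 15: I4→R6
cycle 16: issue I5 (MUL)
cycle 17: I5 read-ops
cycle 23: I5 finished on MUL
cycle 24: I5→R6

cycle = 13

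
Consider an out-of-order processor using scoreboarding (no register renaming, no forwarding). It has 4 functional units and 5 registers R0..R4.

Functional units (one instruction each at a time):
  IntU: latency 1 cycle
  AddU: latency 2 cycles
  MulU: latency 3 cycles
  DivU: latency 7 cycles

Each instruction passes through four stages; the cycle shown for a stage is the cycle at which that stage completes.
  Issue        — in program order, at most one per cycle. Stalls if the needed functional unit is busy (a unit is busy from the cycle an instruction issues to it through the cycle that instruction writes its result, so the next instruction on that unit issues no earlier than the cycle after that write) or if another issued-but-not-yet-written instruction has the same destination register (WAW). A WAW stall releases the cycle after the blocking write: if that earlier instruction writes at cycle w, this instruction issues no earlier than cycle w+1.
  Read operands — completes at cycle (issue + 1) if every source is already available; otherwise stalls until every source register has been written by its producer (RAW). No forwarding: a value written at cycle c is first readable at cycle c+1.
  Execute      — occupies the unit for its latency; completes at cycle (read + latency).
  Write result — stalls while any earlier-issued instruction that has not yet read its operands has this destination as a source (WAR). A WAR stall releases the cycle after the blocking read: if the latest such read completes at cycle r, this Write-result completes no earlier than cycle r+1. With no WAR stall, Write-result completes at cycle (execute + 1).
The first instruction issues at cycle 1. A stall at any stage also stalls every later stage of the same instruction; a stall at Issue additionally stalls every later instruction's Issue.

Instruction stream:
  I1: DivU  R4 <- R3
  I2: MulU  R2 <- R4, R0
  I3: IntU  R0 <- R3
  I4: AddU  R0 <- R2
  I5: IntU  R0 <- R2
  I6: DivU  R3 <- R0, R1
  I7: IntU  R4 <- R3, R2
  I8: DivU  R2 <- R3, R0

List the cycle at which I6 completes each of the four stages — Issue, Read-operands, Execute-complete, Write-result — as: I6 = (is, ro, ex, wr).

[I1] 1/2/9/10
[I2] 2/11/14/15  (RAW R4: wait I1 write@10)
[I3] 3/4/5/12  (WAR R0: wait I2 read@11)
[I4] 13/16/18/19  (WAW R0: wait I3 write@12; RAW R2: wait I2 write@15)
[I5] 20/21/22/23  (WAW R0: wait I4 write@19)
[I6] 21/24/31/32  (RAW R0: wait I5 write@23)
[I7] 24/33/34/35  (struct: IntU busy until I5 writes@23; RAW R3: wait I6 write@32)
[I8] 33/34/41/42  (struct: DivU busy until I6 writes@32)

I6 = (21, 24, 31, 32)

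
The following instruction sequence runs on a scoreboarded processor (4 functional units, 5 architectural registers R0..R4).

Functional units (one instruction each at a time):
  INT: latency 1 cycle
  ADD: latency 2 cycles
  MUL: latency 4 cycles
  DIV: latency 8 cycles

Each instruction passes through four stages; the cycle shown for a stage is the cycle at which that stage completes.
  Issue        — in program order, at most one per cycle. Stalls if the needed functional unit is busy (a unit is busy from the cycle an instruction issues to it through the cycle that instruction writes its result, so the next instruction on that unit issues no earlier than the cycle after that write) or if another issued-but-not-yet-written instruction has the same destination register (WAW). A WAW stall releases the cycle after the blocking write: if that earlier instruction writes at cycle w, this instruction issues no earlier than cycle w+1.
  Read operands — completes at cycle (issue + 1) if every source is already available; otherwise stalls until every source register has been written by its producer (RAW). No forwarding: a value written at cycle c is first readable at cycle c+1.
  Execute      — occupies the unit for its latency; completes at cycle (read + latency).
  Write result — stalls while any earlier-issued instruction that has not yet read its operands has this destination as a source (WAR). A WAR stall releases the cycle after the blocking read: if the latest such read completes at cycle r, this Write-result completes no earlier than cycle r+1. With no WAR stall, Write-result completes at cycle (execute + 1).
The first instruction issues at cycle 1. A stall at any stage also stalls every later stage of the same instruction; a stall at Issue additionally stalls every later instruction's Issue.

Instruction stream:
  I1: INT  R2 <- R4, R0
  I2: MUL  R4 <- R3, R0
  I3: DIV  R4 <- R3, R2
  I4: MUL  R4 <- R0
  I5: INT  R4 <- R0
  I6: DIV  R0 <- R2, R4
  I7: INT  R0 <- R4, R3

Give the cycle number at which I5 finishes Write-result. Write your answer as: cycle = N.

I1: IS=1 RO=2 EX=3 WR=4
I2: IS=2 RO=3 EX=7 WR=8
I3: IS=9 RO=10 EX=18 WR=19  [WAW R4: wait I2 write@8]
I4: IS=20 RO=21 EX=25 WR=26  [WAW R4: wait I3 write@19]
I5: IS=27 RO=28 EX=29 WR=30  [WAW R4: wait I4 write@26]
I6: IS=28 RO=31 EX=39 WR=40  [RAW R4: wait I5 write@30]
I7: IS=41 RO=42 EX=43 WR=44  [WAW R0: wait I6 write@40]

cycle = 30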